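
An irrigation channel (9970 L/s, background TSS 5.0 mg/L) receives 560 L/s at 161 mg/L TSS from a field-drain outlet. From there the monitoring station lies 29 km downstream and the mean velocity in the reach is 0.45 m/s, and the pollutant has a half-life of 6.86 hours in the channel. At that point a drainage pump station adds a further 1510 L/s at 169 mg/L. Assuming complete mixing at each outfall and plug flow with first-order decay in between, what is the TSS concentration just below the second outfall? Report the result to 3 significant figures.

23.1 mg/L

Mixed concentration C = ΣQC/ΣQ = (9970·5.000 + 560.0·161.0) / 10530 = 140000/10530 = 13.30 mg/L; combined flow 10530 L/s.
Travel time t = 29·1000 / 0.45 = 64440 s = 17.90 h.
Half-life 6.86 h → k = ln 2 / 6.86 = 0.1010 h⁻¹ = 2.425 d⁻¹.
First-order decay: C = 13.30·exp(−k·t) = 13.30·0.1639 = 2.179 mg/L.
Second outfall: C = (10530·2.179 + 1510·169.0)/12040 = 23.10 mg/L.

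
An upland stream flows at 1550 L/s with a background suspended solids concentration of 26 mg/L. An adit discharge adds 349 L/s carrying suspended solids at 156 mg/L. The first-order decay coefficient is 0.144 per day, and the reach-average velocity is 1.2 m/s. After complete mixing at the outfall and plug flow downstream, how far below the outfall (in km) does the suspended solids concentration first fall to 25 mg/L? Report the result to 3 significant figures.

Mass balance: C = (1550·26.00 + 349.0·156.0) / 1899 = 94740/1899 = 49.89 mg/L.
Set 49.89·exp(−k·t) = 25 → t = ln(49.89/25)/k = 414600 s = 115.2 h.
Distance = v·t = 1.2·414600 = 497500 m = 497.5 km.

498 km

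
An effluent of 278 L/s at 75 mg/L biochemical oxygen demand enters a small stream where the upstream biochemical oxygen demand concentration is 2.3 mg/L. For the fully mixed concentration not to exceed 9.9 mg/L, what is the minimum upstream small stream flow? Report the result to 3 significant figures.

2380 L/s

Set C_mix = 9.9: (Q·2.300 + 278.0·75.00) / (Q + 278.0) = 9.9
→ Q = 278.0·(75.00 − 9.9)/(9.9 − 2.300) = 2381 L/s.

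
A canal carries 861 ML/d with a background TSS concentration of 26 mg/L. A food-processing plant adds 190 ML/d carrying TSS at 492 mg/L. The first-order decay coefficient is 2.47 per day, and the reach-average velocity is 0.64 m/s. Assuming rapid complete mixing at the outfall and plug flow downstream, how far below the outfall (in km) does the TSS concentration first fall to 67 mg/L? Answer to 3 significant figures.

11.1 km

Conservation of mass: C = (861.0·26.00 + 190.0·492.0) / 1051 = 115900/1051 = 110.2 mg/L.
Set 110.2·exp(−k·t) = 67 → t = ln(110.2/67)/k = 17420 s = 4.839 h.
Distance = v·t = 0.64·17420 = 11150 m = 11.15 km.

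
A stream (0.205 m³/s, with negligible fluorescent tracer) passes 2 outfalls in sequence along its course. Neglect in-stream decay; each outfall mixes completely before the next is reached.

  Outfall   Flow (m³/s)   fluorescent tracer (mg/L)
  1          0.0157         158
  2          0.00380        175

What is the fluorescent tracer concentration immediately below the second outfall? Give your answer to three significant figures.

14.0 mg/L

Below outfall 1: Q → 0.2207 m³/s, C = (0.2050·0 + 0.01570·158.0)/0.2207 = 11.24 mg/L.
Below outfall 2: Q → 0.2245 m³/s, C = (0.2207·11.24 + 0.003800·175.0)/0.2245 = 14.01 mg/L.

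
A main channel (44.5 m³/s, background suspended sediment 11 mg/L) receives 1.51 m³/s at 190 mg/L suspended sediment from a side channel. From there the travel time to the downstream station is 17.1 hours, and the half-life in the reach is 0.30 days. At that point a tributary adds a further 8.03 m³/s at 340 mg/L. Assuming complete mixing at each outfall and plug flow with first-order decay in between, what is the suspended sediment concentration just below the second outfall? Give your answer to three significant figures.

After mixing, C = (44.50·11.00 + 1.510·190.0) / 46.01 = 776.4/46.01 = 16.87 mg/L; combined flow 46.01 m³/s.
Half-life 0.30 d → k = ln 2 / 0.30 = 2.310 d⁻¹.
After decay, C = 16.87 × e^(−kt) = 16.87 × 0.1928 = 3.253 mg/L.
At the second outfall, C = (46.01·3.253 + 8.030·340.0) / (46.01 + 8.030) = 53.29 mg/L.

53.3 mg/L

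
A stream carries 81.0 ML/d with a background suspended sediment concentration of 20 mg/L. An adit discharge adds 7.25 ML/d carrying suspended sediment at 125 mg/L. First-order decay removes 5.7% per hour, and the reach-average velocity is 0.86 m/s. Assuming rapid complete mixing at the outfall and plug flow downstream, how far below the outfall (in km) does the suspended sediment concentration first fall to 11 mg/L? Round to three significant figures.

50.5 km

Conservation of mass: C = (81.00·20.00 + 7.250·125.0) / 88.25 = 2526/88.25 = 28.63 mg/L.
5.7%/h lost → k = −ln(1 − 0.057) = 0.05869 h⁻¹.
Set 28.63·exp(−k·t) = 11 → t = ln(28.63/11)/k = 58670 s = 16.30 h.
Distance = v·t = 0.86·58670 = 50450 m = 50.45 km.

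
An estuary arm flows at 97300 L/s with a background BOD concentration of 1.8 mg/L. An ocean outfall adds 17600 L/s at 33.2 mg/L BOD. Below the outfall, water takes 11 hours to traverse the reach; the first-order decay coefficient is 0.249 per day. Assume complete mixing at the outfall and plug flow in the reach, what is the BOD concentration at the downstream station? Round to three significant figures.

After mixing, C = (97300·1.800 + 17600·33.20) / 114900 = 759500/114900 = 6.610 mg/L.
After decay, C = 6.610 × e^(−kt) = 6.610 × 0.8921 = 5.897 mg/L.

5.90 mg/L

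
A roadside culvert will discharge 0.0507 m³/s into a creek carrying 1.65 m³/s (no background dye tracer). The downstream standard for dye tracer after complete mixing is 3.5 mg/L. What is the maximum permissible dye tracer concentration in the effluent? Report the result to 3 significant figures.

117 mg/L

At the limit, (Qr·Cr + Qe·Cₑ)/(Qr + Qe) = 3.5:
Cₑ = (1.701·3.5 − 1.650·0) / 0.05070 = 117.4 mg/L.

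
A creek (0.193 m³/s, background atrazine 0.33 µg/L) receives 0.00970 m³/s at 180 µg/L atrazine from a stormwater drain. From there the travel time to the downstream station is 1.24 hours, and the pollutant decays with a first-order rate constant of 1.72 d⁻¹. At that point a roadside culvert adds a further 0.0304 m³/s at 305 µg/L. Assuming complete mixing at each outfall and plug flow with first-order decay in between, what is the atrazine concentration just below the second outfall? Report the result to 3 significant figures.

After mixing, C = (0.1930·0.3300 + 0.009700·180.0) / 0.2027 = 1.810/0.2027 = 8.928 µg/L; combined flow 0.2027 m³/s.
After decay, C = 8.928 × e^(−kt) = 8.928 × 0.9150 = 8.169 µg/L.
At the second outfall, C = (0.2027·8.169 + 0.03040·305.0) / (0.2027 + 0.03040) = 46.88 µg/L.

46.9 µg/L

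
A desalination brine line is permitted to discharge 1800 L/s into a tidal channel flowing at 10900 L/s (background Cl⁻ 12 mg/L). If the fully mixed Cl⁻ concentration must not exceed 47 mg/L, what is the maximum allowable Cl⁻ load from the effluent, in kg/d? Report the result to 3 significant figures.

Mass balance at the limit: 10900·12.00 + 1800·Cₑ = 12700·47 → Cₑ = 258.9 mg/L.
1800 L/s = 1.800 m³/s. Load = 1.800 m³/s × 258.9 g/m³ × 86 400 s/d = 40270 kg/d.

40300 kg/d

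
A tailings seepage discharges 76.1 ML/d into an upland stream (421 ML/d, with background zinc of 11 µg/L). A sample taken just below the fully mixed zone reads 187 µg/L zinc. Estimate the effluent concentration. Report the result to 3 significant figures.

Mass balance: 421.0·11.00 + 76.10·Cₑ = 497.1·187.0
→ Cₑ = (497.1·187.0 − 421.0·11.00) / 76.10 = 1161 µg/L.

1160 µg/L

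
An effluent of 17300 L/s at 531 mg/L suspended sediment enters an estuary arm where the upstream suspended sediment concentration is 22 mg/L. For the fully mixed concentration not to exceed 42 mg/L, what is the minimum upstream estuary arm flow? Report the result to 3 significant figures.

Set C_mix = 42: (Q·22.00 + 17300·531.0) / (Q + 17300) = 42
→ Q = 17300·(531.0 − 42)/(42 − 22.00) = 423000 L/s.

423000 L/s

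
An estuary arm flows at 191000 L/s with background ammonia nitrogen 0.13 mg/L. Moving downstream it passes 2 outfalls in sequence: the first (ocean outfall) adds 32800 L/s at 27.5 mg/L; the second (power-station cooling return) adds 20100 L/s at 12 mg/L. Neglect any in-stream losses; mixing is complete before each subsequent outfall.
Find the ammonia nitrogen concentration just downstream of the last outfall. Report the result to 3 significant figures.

4.79 mg/L

Below outfall 1: Q → 223800 L/s, C = (191000·0.1300 + 32800·27.50)/223800 = 4.141 mg/L.
Below outfall 2: Q → 243900 L/s, C = (223800·4.141 + 20100·12.00)/243900 = 4.789 mg/L.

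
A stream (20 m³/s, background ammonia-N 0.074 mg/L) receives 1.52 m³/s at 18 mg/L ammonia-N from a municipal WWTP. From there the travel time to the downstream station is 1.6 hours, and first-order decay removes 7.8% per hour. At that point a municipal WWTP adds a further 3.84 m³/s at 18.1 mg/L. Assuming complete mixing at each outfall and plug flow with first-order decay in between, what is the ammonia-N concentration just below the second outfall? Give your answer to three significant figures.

Mixed concentration C = ΣQC/ΣQ = (20.00·0.07400 + 1.520·18.00) / 21.52 = 28.84/21.52 = 1.340 mg/L; combined flow 21.52 m³/s.
7.8%/h lost → k = −ln(1 − 0.078) = 0.08121 h⁻¹.
After decay, C = 1.340 × e^(−kt) = 1.340 × 0.8782 = 1.177 mg/L.
At the second outfall, C = (21.52·1.177 + 3.840·18.10) / (21.52 + 3.840) = 3.739 mg/L.

3.74 mg/L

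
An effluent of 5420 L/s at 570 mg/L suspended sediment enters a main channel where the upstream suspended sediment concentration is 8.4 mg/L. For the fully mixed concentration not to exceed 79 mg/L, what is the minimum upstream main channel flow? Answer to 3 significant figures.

Set C_mix = 79: (Q·8.400 + 5420·570.0) / (Q + 5420) = 79
→ Q = 5420·(570.0 − 79)/(79 − 8.400) = 37690 L/s.

37700 L/s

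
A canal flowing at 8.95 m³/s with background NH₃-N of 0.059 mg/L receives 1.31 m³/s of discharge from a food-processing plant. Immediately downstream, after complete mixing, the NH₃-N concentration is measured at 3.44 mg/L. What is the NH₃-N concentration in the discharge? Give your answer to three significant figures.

26.5 mg/L

Mass balance: 8.950·0.05900 + 1.310·Cₑ = 10.26·3.440
→ Cₑ = (10.26·3.440 − 8.950·0.05900) / 1.310 = 26.54 mg/L.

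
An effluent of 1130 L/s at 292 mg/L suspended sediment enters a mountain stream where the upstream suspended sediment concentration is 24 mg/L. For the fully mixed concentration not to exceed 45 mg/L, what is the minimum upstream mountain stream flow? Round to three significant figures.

Set C_mix = 45: (Q·24.00 + 1130·292.0) / (Q + 1130) = 45
→ Q = 1130·(292.0 − 45)/(45 − 24.00) = 13290 L/s.

13300 L/s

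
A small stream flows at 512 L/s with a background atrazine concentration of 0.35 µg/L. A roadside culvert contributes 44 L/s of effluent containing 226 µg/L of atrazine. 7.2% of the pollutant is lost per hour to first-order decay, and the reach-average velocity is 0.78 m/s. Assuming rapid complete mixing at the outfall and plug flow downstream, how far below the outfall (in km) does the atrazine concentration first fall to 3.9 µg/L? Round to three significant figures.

57.9 km

Flow-weighted average: C = (512.0·0.3500 + 44.00·226.0) / 556.0 = 10120/556.0 = 18.21 µg/L.
7.2%/h lost → k = −ln(1 − 0.072) = 0.07472 h⁻¹.
Set 18.21·exp(−k·t) = 3.9 → t = ln(18.21/3.9)/k = 74230 s = 20.62 h.
Distance = v·t = 0.78·74230 = 57900 m = 57.90 km.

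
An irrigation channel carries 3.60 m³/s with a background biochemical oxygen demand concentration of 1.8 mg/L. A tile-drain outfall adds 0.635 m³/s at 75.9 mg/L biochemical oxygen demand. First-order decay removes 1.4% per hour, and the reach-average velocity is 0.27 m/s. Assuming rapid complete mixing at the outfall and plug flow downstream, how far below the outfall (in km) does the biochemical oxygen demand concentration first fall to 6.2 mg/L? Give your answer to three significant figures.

50.6 km

Mixed concentration C = ΣQC/ΣQ = (3.600·1.800 + 0.6350·75.90) / 4.235 = 54.68/4.235 = 12.91 mg/L.
1.4%/h lost → k = −ln(1 − 0.014) = 0.01410 h⁻¹.
Set 12.91·exp(−k·t) = 6.2 → t = ln(12.91/6.2)/k = 187300 s = 52.03 h.
Distance = v·t = 0.27·187300 = 50570 m = 50.57 km.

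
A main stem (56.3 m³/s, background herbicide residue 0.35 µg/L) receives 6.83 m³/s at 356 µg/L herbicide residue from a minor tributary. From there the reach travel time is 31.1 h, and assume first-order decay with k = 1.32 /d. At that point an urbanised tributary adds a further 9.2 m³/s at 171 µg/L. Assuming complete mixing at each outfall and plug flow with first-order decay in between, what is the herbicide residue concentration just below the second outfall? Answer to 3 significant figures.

27.9 µg/L

Mass balance: C = (56.30·0.3500 + 6.830·356.0) / 63.13 = 2451/63.13 = 38.83 µg/L; combined flow 63.13 m³/s.
Applying C = C₀e^(−kt): 38.83 × 0.1808 = 7.019 µg/L.
Second outfall: C = (63.13·7.019 + 9.200·171.0)/72.33 = 27.88 µg/L.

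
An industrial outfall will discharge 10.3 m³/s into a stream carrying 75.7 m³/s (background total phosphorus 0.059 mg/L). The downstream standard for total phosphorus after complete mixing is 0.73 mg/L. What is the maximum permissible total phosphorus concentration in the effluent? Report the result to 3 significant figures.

At the limit, (Qr·Cr + Qe·Cₑ)/(Qr + Qe) = 0.73:
Cₑ = (86.00·0.73 − 75.70·0.05900) / 10.30 = 5.662 mg/L.

5.66 mg/L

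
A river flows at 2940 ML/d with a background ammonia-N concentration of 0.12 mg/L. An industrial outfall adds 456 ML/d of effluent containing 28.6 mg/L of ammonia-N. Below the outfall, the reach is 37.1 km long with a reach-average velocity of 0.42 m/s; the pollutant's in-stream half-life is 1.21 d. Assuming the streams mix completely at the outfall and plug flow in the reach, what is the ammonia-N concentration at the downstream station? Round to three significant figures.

2.20 mg/L

After mixing, C = (2940·0.1200 + 456.0·28.60) / 3396 = 13390/3396 = 3.944 mg/L.
Travel time t = 37.1·1000 / 0.42 = 88330 s = 24.54 h.
Half-life 1.21 d → k = ln 2 / 1.21 = 0.5728 d⁻¹.
Decay over the reach: 3.944·exp(−kt) = 3.944·0.5567 = 2.196 mg/L.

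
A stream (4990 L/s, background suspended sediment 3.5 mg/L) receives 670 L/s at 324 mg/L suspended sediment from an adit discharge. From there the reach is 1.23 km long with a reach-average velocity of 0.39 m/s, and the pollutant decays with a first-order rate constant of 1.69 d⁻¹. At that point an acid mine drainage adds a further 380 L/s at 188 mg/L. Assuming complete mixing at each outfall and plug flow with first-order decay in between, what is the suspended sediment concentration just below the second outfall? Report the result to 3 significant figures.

48.3 mg/L

Flow-weighted average: C = (4990·3.500 + 670.0·324.0) / 5660 = 234500/5660 = 41.44 mg/L; combined flow 5660 L/s.
Travel time t = 1.23·1000 / 0.39 = 3154 s = 0.8761 h.
After decay, C = 41.44 × e^(−kt) = 41.44 × 0.9402 = 38.96 mg/L.
Second outfall: C = (5660·38.96 + 380.0·188.0)/6040 = 48.34 mg/L.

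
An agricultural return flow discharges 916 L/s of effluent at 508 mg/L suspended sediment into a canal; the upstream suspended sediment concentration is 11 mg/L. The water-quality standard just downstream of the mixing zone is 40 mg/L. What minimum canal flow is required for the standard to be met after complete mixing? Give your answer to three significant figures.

14800 L/s

Set C_mix = 40: (Q·11.00 + 916.0·508.0) / (Q + 916.0) = 40
→ Q = 916.0·(508.0 − 40)/(40 − 11.00) = 14780 L/s.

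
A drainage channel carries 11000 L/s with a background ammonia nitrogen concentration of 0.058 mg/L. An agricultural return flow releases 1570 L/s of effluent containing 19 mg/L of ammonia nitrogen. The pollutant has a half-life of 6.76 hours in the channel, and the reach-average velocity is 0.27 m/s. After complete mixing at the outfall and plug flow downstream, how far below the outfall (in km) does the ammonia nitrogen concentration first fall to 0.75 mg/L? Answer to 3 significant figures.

Mass balance: C = (11000·0.05800 + 1570·19.00) / 12570 = 30470/12570 = 2.424 mg/L.
Half-life 6.76 h → k = ln 2 / 6.76 = 0.1025 h⁻¹ = 2.461 d⁻¹.
Set 2.424·exp(−k·t) = 0.75 → t = ln(2.424/0.75)/k = 41180 s = 11.44 h.
Distance = v·t = 0.27·41180 = 11120 m = 11.12 km.

11.1 km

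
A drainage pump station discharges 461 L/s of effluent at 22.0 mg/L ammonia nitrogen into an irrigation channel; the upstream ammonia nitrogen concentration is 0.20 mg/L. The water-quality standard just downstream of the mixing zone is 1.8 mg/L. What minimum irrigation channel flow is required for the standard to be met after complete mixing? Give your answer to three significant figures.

5820 L/s

Set C_mix = 1.8: (Q·0.2000 + 461.0·22.00) / (Q + 461.0) = 1.8
→ Q = 461.0·(22.00 − 1.8)/(1.8 − 0.2000) = 5820 L/s.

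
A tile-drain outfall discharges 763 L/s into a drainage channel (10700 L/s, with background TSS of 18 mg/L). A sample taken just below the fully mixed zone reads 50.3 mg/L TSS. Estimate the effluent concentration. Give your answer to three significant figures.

503 mg/L

Mass balance: 10700·18.00 + 763.0·Cₑ = 11460·50.30
→ Cₑ = (11460·50.30 − 10700·18.00) / 763.0 = 503.3 mg/L.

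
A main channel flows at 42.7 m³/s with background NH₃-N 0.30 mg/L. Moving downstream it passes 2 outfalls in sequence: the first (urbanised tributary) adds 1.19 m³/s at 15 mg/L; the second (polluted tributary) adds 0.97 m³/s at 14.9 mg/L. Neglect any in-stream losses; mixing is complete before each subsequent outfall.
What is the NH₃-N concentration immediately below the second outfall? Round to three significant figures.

Outfall 1: combined Q = 43.89 m³/s; C = (42.70·0.3000 + 1.190·15.00)/43.89 = 0.6986 mg/L.
Outfall 2: combined Q = 44.86 m³/s; C = (43.89·0.6986 + 0.9700·14.90)/44.86 = 1.006 mg/L.

1.01 mg/L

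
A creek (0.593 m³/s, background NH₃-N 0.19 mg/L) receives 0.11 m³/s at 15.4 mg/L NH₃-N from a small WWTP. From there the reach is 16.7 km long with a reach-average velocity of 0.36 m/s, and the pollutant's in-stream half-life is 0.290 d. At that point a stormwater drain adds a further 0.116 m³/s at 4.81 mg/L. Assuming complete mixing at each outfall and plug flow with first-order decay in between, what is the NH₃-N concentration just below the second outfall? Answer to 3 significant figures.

Mixed concentration C = ΣQC/ΣQ = (0.5930·0.1900 + 0.1100·15.40) / 0.7030 = 1.807/0.7030 = 2.570 mg/L; combined flow 0.7030 m³/s.
Travel time t = 16.7·1000 / 0.36 = 46390 s = 12.89 h.
Half-life 0.290 d → k = ln 2 / 0.290 = 2.390 d⁻¹.
Decay over the reach: 2.570·exp(−kt) = 2.570·0.2771 = 0.7122 mg/L.
Second outfall: C = (0.7030·0.7122 + 0.1160·4.810)/0.8190 = 1.293 mg/L.

1.29 mg/L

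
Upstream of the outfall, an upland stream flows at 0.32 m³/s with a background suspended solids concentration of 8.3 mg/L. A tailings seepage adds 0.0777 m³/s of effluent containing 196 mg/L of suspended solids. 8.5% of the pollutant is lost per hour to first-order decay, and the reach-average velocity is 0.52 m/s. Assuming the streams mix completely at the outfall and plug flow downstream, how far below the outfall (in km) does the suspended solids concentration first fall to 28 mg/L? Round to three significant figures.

9.99 km

Mixed concentration C = ΣQC/ΣQ = (0.3200·8.300 + 0.07770·196.0) / 0.3977 = 17.89/0.3977 = 44.97 mg/L.
8.5%/h lost → k = −ln(1 − 0.085) = 0.08883 h⁻¹.
Set 44.97·exp(−k·t) = 28 → t = ln(44.97/28)/k = 19200 s = 5.334 h.
Distance = v·t = 0.52·19200 = 9985 m = 9.985 km.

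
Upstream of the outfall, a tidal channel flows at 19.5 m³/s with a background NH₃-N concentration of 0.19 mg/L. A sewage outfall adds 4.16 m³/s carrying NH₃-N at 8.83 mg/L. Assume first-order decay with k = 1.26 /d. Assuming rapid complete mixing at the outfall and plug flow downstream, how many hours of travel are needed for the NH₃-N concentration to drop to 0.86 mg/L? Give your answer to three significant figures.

13.1 h

Mass balance: C = (19.50·0.1900 + 4.160·8.830) / 23.66 = 40.44/23.66 = 1.709 mg/L.
1.709·exp(−k·t) = 0.86 → t = ln(1.709/0.86)/k = 47090 s = 13.08 h.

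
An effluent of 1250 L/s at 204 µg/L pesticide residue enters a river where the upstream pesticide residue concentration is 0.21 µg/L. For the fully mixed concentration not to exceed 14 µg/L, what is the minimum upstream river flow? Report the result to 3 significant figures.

Set C_mix = 14: (Q·0.2100 + 1250·204.0) / (Q + 1250) = 14
→ Q = 1250·(204.0 − 14)/(14 − 0.2100) = 17220 L/s.

17200 L/s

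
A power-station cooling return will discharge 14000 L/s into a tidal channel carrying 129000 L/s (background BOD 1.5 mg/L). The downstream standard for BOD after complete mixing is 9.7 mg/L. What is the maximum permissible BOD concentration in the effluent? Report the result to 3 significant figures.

85.3 mg/L

At the limit, (Qr·Cr + Qe·Cₑ)/(Qr + Qe) = 9.7:
Cₑ = (143000·9.7 − 129000·1.500) / 14000 = 85.26 mg/L.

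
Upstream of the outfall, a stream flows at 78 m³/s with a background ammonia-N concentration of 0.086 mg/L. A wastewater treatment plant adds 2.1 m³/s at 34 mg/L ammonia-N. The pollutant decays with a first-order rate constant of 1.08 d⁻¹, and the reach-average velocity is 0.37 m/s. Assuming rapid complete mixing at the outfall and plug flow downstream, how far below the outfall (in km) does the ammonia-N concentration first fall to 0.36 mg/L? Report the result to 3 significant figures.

Flow-weighted average: C = (78.00·0.08600 + 2.100·34.00) / 80.10 = 78.11/80.10 = 0.9751 mg/L.
Set 0.9751·exp(−k·t) = 0.36 → t = ln(0.9751/0.36)/k = 79720 s = 22.14 h.
Distance = v·t = 0.37·79720 = 29500 m = 29.50 km.

29.5 km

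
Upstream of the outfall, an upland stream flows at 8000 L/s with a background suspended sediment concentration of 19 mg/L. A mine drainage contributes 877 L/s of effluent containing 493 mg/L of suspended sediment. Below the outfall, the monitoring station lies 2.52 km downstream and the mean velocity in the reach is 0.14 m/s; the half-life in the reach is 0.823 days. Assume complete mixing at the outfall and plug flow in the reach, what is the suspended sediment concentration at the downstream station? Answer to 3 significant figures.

55.2 mg/L

Mixed concentration C = ΣQC/ΣQ = (8000·19.00 + 877.0·493.0) / 8877 = 584400/8877 = 65.83 mg/L.
Travel time t = 2.52·1000 / 0.14 = 18000 s = 5.000 h.
Half-life 0.823 d → k = ln 2 / 0.823 = 0.8422 d⁻¹.
After decay, C = 65.83 × e^(−kt) = 65.83 × 0.8391 = 55.23 mg/L.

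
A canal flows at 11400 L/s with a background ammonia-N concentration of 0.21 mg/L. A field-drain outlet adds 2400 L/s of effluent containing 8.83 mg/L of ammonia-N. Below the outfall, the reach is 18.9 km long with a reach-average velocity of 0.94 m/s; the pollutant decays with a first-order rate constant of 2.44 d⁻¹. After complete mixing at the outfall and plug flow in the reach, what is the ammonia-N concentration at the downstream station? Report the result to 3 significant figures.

0.969 mg/L

Conservation of mass: C = (11400·0.2100 + 2400·8.830) / 13800 = 23590/13800 = 1.709 mg/L.
Travel time t = 18.9·1000 / 0.94 = 20110 s = 5.585 h.
After decay, C = 1.709 × e^(−kt) = 1.709 × 0.5668 = 0.9687 mg/L.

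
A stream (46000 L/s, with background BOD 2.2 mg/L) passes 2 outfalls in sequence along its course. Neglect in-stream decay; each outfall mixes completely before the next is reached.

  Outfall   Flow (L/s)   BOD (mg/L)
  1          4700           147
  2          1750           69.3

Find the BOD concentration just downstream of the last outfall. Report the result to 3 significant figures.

17.4 mg/L

Outfall 1: combined Q = 50700 L/s; C = (46000·2.200 + 4700·147.0)/50700 = 15.62 mg/L.
Outfall 2: combined Q = 52450 L/s; C = (50700·15.62 + 1750·69.30)/52450 = 17.41 mg/L.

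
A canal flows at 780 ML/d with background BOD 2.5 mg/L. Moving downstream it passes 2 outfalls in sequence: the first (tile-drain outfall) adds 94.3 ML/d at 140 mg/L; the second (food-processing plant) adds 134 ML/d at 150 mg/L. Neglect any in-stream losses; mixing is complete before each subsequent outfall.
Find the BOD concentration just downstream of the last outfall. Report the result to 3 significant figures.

35.0 mg/L

Outfall 1: combined Q = 874.3 ML/d; C = (780.0·2.500 + 94.30·140.0)/874.3 = 17.33 mg/L.
Outfall 2: combined Q = 1008 ML/d; C = (874.3·17.33 + 134.0·150.0)/1008 = 34.96 mg/L.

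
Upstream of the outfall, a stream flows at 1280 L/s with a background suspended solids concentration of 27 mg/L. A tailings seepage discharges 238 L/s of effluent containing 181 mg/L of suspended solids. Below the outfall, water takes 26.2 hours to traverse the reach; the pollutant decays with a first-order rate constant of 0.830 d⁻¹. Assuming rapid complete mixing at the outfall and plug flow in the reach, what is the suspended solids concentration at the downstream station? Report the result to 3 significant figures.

Mixed concentration C = ΣQC/ΣQ = (1280·27.00 + 238.0·181.0) / 1518 = 77640/1518 = 51.14 mg/L.
After decay, C = 51.14 × e^(−kt) = 51.14 × 0.4041 = 20.67 mg/L.

20.7 mg/L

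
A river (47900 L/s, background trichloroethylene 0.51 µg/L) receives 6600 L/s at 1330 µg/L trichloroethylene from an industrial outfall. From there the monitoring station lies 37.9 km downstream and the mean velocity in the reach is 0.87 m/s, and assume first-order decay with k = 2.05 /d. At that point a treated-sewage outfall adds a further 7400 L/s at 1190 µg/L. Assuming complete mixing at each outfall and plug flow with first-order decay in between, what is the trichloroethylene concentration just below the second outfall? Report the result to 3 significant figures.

Mass balance: C = (47900·0.5100 + 6600·1330) / 54500 = 8802000/54500 = 161.5 µg/L; combined flow 54500 L/s.
Travel time t = 37.9·1000 / 0.87 = 43560 s = 12.10 h.
Applying C = C₀e^(−kt): 161.5 × 0.3557 = 57.45 µg/L.
At the second outfall, C = (54500·57.45 + 7400·1190) / (54500 + 7400) = 192.8 µg/L.

193 µg/L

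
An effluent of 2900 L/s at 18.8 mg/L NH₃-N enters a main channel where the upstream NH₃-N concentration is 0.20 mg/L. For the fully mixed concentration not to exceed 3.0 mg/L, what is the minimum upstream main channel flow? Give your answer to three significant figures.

16400 L/s

Set C_mix = 3.0: (Q·0.2000 + 2900·18.80) / (Q + 2900) = 3.0
→ Q = 2900·(18.80 − 3.0)/(3.0 − 0.2000) = 16360 L/s.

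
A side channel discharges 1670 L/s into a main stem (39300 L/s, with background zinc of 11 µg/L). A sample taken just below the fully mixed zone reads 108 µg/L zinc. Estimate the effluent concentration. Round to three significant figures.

Mass balance: 39300·11.00 + 1670·Cₑ = 40970·108.0
→ Cₑ = (40970·108.0 − 39300·11.00) / 1670 = 2391 µg/L.

2390 µg/L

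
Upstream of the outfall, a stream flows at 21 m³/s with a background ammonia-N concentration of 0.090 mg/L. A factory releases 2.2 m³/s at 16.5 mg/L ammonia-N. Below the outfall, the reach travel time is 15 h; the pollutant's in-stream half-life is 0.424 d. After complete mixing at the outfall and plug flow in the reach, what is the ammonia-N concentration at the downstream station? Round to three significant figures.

0.593 mg/L

Flow-weighted average: C = (21.00·0.09000 + 2.200·16.50) / 23.20 = 38.19/23.20 = 1.646 mg/L.
Half-life 0.424 d → k = ln 2 / 0.424 = 1.635 d⁻¹.
Applying C = C₀e^(−kt): 1.646 × 0.3600 = 0.5926 mg/L.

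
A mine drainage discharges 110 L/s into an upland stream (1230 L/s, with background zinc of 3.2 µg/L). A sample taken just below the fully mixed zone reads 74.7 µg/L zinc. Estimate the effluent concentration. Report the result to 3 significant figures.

874 µg/L

Mass balance: 1230·3.200 + 110.0·Cₑ = 1340·74.70
→ Cₑ = (1340·74.70 − 1230·3.200) / 110.0 = 874.2 µg/L.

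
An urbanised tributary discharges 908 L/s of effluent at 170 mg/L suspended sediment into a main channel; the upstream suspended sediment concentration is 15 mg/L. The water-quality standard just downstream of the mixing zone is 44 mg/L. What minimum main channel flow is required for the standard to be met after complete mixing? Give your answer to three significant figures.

3950 L/s

Set C_mix = 44: (Q·15.00 + 908.0·170.0) / (Q + 908.0) = 44
→ Q = 908.0·(170.0 − 44)/(44 − 15.00) = 3945 L/s.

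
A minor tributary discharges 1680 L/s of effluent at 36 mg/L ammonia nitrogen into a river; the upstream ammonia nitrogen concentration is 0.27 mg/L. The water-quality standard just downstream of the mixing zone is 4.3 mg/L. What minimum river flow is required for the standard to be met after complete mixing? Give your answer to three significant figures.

Set C_mix = 4.3: (Q·0.2700 + 1680·36.00) / (Q + 1680) = 4.3
→ Q = 1680·(36.00 − 4.3)/(4.3 − 0.2700) = 13210 L/s.

13200 L/s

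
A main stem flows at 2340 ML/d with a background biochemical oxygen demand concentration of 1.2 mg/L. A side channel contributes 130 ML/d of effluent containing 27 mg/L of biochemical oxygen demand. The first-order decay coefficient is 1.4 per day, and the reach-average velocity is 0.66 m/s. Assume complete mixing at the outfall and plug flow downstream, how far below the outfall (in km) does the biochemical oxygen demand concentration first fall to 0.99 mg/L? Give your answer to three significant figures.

38.7 km

Mixed concentration C = ΣQC/ΣQ = (2340·1.200 + 130.0·27.00) / 2470 = 6318/2470 = 2.558 mg/L.
Set 2.558·exp(−k·t) = 0.99 → t = ln(2.558/0.99)/k = 58580 s = 16.27 h.
Distance = v·t = 0.66·58580 = 38660 m = 38.66 km.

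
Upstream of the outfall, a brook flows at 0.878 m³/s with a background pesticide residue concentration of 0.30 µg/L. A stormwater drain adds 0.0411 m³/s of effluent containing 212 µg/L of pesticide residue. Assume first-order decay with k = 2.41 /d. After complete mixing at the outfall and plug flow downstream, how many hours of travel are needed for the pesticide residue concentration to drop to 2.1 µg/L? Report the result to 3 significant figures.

Flow-weighted average: C = (0.8780·0.3000 + 0.04110·212.0) / 0.9191 = 8.977/0.9191 = 9.767 µg/L.
9.767·exp(−k·t) = 2.1 → t = ln(9.767/2.1)/k = 55100 s = 15.31 h.

15.3 h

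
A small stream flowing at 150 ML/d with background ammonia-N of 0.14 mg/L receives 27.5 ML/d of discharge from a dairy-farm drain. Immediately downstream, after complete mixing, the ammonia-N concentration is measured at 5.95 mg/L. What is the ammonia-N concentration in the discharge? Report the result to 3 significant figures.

37.6 mg/L

Mass balance: 150.0·0.1400 + 27.50·Cₑ = 177.5·5.950
→ Cₑ = (177.5·5.950 − 150.0·0.1400) / 27.50 = 37.64 mg/L.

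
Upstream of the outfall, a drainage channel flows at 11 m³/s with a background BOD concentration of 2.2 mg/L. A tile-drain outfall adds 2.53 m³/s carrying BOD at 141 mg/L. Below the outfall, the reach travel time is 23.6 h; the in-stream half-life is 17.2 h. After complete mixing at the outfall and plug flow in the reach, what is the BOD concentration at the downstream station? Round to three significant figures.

Mixed concentration C = ΣQC/ΣQ = (11.00·2.200 + 2.530·141.0) / 13.53 = 380.9/13.53 = 28.15 mg/L.
Half-life 17.2 h → k = ln 2 / 17.2 = 0.04030 h⁻¹ = 0.9672 d⁻¹.
After decay, C = 28.15 × e^(−kt) = 28.15 × 0.3863 = 10.88 mg/L.

10.9 mg/L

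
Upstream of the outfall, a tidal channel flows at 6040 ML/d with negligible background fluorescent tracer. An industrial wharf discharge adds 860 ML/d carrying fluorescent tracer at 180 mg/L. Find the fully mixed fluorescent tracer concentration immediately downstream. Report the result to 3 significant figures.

After mixing, C = (6040·0 + 860.0·180.0) / 6900 = 154800/6900 = 22.43 mg/L.

22.4 mg/L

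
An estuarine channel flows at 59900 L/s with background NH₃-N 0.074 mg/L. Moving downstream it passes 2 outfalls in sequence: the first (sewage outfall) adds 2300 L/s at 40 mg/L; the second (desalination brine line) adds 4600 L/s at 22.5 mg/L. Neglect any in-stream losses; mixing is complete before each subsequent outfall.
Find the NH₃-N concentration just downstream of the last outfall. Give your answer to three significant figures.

2.99 mg/L

After outfall 1: Q = 59900 + 2300 = 62200 L/s; C = (59900·0.07400 + 2300·40.00)/62200 = 1.550 mg/L.
After outfall 2: Q = 62200 + 4600 = 66800 L/s; C = (62200·1.550 + 4600·22.50)/66800 = 2.993 mg/L.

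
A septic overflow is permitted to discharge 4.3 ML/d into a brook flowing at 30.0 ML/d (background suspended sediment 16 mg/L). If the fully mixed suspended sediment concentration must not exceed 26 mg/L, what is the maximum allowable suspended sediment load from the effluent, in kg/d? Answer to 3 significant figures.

412 kg/d

Mass balance at the limit: 30.00·16.00 + 4.300·Cₑ = 34.30·26 → Cₑ = 95.77 mg/L.
4.300 ML/d = 0.04977 m³/s. Load = 0.04977 m³/s × 95.77 g/m³ × 86 400 s/d = 411.8 kg/d.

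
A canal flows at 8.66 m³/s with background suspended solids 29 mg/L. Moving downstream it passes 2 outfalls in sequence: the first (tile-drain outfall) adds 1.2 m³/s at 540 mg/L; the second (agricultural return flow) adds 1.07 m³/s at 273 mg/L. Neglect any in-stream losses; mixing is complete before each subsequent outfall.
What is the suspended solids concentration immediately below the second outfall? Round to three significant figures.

After outfall 1: Q = 8.660 + 1.200 = 9.860 m³/s; C = (8.660·29.00 + 1.200·540.0)/9.860 = 91.19 mg/L.
After outfall 2: Q = 9.860 + 1.070 = 10.93 m³/s; C = (9.860·91.19 + 1.070·273.0)/10.93 = 109.0 mg/L.

109 mg/L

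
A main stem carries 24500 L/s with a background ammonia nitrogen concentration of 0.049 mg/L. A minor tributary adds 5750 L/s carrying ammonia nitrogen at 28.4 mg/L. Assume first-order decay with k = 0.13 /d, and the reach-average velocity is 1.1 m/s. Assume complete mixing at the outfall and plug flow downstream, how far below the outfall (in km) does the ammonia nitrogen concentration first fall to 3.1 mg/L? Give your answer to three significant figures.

411 km

Mass balance: C = (24500·0.04900 + 5750·28.40) / 30250 = 164500/30250 = 5.438 mg/L.
Set 5.438·exp(−k·t) = 3.1 → t = ln(5.438/3.1)/k = 373500 s = 103.8 h.
Distance = v·t = 1.1·373500 = 410900 m = 410.9 km.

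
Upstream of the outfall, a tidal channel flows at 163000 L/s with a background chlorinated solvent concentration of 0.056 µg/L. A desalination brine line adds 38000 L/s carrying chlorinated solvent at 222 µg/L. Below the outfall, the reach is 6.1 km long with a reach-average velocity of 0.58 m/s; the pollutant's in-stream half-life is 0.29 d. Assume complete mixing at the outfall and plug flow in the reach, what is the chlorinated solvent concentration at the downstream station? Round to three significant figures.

31.4 µg/L

After mixing, C = (163000·0.05600 + 38000·222.0) / 201000 = 8445000/201000 = 42.02 µg/L.
Travel time t = 6.1·1000 / 0.58 = 10520 s = 2.921 h.
Half-life 0.29 d → k = ln 2 / 0.29 = 2.390 d⁻¹.
Decay over the reach: 42.02·exp(−kt) = 42.02·0.7476 = 31.41 µg/L.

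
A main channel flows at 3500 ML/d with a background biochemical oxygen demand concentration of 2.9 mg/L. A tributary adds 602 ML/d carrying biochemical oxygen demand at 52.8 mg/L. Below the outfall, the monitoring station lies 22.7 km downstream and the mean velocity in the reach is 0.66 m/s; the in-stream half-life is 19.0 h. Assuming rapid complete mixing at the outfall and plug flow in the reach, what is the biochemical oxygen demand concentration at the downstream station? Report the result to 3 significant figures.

7.21 mg/L

Mass balance: C = (3500·2.900 + 602.0·52.80) / 4102 = 41940/4102 = 10.22 mg/L.
Travel time t = 22.7·1000 / 0.66 = 34390 s = 9.554 h.
Half-life 19.0 h → k = ln 2 / 19.0 = 0.03648 h⁻¹ = 0.8756 d⁻¹.
First-order decay: C = 10.22·exp(−k·t) = 10.22·0.7057 = 7.215 mg/L.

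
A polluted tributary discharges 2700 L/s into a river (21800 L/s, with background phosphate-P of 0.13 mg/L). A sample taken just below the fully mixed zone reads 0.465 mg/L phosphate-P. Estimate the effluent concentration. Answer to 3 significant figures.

3.17 mg/L

Mass balance: 21800·0.1300 + 2700·Cₑ = 24500·0.4650
→ Cₑ = (24500·0.4650 − 21800·0.1300) / 2700 = 3.170 mg/L.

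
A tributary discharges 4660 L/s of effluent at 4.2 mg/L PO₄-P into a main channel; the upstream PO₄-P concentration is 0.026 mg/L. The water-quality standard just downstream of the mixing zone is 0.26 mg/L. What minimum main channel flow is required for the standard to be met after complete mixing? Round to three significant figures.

78500 L/s

Set C_mix = 0.26: (Q·0.02600 + 4660·4.200) / (Q + 4660) = 0.26
→ Q = 4660·(4.200 − 0.26)/(0.26 − 0.02600) = 78460 L/s.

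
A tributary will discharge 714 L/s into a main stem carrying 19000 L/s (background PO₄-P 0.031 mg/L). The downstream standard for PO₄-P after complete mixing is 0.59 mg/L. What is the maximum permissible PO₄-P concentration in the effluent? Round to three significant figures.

15.5 mg/L

At the limit, (Qr·Cr + Qe·Cₑ)/(Qr + Qe) = 0.59:
Cₑ = (19710·0.59 − 19000·0.03100) / 714.0 = 15.47 mg/L.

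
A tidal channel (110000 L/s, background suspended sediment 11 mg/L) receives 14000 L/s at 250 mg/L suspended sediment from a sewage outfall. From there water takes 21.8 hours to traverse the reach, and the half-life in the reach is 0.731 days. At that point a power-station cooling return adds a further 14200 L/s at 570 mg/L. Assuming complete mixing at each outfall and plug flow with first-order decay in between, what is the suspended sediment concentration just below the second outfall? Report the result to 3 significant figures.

73.0 mg/L

Conservation of mass: C = (110000·11.00 + 14000·250.0) / 124000 = 4710000/124000 = 37.98 mg/L; combined flow 124000 L/s.
Half-life 0.731 d → k = ln 2 / 0.731 = 0.9482 d⁻¹.
Applying C = C₀e^(−kt): 37.98 × 0.4226 = 16.05 mg/L.
Second outfall: C = (124000·16.05 + 14200·570.0)/138200 = 72.97 mg/L.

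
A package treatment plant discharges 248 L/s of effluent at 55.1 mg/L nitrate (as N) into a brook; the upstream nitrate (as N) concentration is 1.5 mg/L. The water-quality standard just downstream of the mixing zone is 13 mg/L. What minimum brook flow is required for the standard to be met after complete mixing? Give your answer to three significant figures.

908 L/s

Set C_mix = 13: (Q·1.500 + 248.0·55.10) / (Q + 248.0) = 13
→ Q = 248.0·(55.10 − 13)/(13 − 1.500) = 907.9 L/s.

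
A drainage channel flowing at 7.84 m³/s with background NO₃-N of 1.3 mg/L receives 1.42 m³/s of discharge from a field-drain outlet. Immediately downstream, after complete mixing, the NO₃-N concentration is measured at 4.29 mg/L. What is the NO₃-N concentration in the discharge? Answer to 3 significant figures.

20.8 mg/L

Mass balance: 7.840·1.300 + 1.420·Cₑ = 9.260·4.290
→ Cₑ = (9.260·4.290 − 7.840·1.300) / 1.420 = 20.80 mg/L.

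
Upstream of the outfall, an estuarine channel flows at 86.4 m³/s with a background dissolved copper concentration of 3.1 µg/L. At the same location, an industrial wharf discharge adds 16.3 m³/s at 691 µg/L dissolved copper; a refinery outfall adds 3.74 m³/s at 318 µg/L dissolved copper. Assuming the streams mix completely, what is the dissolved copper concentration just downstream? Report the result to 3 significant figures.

Mass balance: C = (86.40·3.100 + 16.30·691.0 + 3.740·318.0) / 106.4 = 12720/106.4 = 119.5 µg/L.

120 µg/L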